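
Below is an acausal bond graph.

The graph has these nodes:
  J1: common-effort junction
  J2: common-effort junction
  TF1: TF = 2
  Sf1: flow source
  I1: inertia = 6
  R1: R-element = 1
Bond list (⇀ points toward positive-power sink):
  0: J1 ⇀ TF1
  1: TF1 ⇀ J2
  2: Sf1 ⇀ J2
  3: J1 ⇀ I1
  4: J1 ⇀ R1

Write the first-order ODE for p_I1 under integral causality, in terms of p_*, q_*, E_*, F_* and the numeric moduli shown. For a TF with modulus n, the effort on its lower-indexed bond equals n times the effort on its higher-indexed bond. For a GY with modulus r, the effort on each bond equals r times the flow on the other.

bond 2 stroke at Sf1  (Sf1 (Sf) sets flow on bond)
bond 1 stroke at J2  (J2: last free bond brings effort in)
bond 0 stroke at TF1  (TF1 one-in-one-out from 1)
bond 3 stroke at I1  (prefer integral on I1)
bond 4 stroke at J1  (J1 needs exactly one e-in)

dp_I1/dt = F_Sf1/2 - p_I1/6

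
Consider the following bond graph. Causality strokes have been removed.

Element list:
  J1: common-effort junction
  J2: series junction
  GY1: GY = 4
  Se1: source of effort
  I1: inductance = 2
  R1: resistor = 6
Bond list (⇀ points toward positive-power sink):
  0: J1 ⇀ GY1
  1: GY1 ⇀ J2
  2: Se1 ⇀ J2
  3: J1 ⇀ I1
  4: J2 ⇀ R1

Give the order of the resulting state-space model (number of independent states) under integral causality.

1  (I1 all integral)

bond 2 →J2  (source Se1 imposes e)
bond 3 →I1  (I1 outputs flow p/I1)
bond 0 →J1  (J1: last free bond brings effort in)
bond 1 →J2  (through GY1, causality inverts; strokes same side of GY1)
bond 4 →R1  (closing 1-jn rule on J2)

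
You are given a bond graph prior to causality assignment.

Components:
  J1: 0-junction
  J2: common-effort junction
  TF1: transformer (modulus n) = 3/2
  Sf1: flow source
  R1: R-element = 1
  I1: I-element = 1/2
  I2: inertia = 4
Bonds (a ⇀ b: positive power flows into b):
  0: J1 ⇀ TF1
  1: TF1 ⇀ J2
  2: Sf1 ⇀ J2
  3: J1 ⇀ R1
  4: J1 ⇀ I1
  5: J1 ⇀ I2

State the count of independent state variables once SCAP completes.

β2 →Sf1  (Sf1: flow source, stroke at near end)
β1 →J2  (J2 needs exactly one e-in)
β0 →TF1  (TF1 one-in-one-out from 1)
β4 →I1  (I1 outputs flow p/I1)
β5 →I2  (prefer integral on I2)
β3 →J1  (closing 0-jn rule on J1)

2  (I1, I2 all integral)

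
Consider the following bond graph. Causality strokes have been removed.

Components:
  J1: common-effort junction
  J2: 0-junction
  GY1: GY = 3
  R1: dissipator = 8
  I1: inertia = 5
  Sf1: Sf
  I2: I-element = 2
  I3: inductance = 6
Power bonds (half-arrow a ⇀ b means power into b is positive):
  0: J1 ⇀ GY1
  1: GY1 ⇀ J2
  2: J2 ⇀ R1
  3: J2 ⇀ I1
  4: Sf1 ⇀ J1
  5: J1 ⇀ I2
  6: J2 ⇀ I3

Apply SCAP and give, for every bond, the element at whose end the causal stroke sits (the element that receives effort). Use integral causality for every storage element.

b0 stroke→J1
b1 stroke→J2
b2 stroke→R1
b3 stroke→I1
b4 stroke→Sf1
b5 stroke→I2
b6 stroke→I3

β4 |Sf1  (source Sf1 imposes f)
β3 |I1  (prefer integral on I1)
β5 |I2  (I2 outputs flow p/I2)
β0 |J1  (J1: last free bond brings effort in)
β1 |J2  (GY1 both-in/both-out from 0)
β2 |R1  (common-e at J2 fixed by 1)
β6 |I3  (common-e at J2 fixed by 1)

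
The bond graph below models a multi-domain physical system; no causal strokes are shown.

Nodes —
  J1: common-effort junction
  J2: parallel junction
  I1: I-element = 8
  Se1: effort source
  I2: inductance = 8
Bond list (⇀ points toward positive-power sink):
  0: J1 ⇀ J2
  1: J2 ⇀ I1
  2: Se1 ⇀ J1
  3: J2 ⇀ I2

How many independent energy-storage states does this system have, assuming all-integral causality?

bond 2 |J1  (Se1: effort source, stroke at far end)
bond 0 |J2  (J1 effort already set via bond 2)
bond 1 |I1  (0-jn J2 has e-setter on 0)
bond 3 |I2  (J2 effort already set via bond 0)

2  (I1, I2 all integral)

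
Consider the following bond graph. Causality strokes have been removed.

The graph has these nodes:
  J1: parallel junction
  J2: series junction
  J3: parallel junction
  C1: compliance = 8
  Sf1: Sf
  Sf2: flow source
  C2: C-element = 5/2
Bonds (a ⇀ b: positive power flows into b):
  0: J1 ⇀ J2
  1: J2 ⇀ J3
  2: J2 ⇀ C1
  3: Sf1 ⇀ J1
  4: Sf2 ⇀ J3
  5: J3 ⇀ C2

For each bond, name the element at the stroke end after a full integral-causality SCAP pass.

β0 →J1
β1 →J2
β2 →J2
β3 →Sf1
β4 →Sf2
β5 →J3

bond 3 |Sf1  (Sf1: flow source, stroke at near end)
bond 4 |Sf2  (Sf2 (Sf) sets flow on bond)
bond 0 |J1  (closing 0-jn rule on J1)
bond 1 |J2  (common-f at J2 fixed by 0)
bond 2 |J2  (J2: bond 0 brought flow, rest push out)
bond 5 |J3  (J3 needs exactly one e-in)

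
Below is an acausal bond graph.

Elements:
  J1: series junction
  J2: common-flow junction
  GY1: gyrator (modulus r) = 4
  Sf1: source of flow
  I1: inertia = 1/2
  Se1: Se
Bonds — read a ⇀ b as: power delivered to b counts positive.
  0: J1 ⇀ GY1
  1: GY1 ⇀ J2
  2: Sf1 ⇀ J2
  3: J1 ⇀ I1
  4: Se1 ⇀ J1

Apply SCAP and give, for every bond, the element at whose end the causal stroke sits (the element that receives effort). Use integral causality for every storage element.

bond 0 →J1
bond 1 →J2
bond 2 →Sf1
bond 3 →I1
bond 4 →J1

β2 →Sf1  (source Sf1 imposes f)
β4 →J1  (Se1: effort source, stroke at far end)
β1 →J2  (1-jn J2 has f-setter on 2)
β0 →J1  (through GY1, causality inverts; strokes same side of GY1)
β3 →I1  (closing 1-jn rule on J1)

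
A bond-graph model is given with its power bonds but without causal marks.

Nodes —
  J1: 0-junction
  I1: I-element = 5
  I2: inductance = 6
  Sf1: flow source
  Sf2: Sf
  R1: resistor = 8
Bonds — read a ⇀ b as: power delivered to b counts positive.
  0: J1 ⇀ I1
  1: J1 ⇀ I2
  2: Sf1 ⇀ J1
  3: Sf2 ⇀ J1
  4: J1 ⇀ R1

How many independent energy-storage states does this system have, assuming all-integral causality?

β2 →Sf1  (Sf1: flow source, stroke at near end)
β3 →Sf2  (Sf2 fixes flow; stroke at Sf2)
β0 →I1  (I1 integral (f out))
β1 →I2  (I2: I, integral causality)
β4 →J1  (J1 needs exactly one e-in)

2  (I1, I2 all integral)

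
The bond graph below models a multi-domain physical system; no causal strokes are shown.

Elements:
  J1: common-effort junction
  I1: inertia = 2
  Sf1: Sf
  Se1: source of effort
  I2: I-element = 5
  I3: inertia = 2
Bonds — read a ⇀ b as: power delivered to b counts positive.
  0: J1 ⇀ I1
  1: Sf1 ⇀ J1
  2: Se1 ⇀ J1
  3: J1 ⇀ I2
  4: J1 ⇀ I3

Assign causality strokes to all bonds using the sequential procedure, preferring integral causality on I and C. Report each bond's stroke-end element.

bond 1 stroke at Sf1  (Sf1 (Sf) sets flow on bond)
bond 2 stroke at J1  (Se1: effort source, stroke at far end)
bond 0 stroke at I1  (common-e at J1 fixed by 2)
bond 3 stroke at I2  (common-e at J1 fixed by 2)
bond 4 stroke at I3  (common-e at J1 fixed by 2)

b0 →I1
b1 →Sf1
b2 →J1
b3 →I2
b4 →I3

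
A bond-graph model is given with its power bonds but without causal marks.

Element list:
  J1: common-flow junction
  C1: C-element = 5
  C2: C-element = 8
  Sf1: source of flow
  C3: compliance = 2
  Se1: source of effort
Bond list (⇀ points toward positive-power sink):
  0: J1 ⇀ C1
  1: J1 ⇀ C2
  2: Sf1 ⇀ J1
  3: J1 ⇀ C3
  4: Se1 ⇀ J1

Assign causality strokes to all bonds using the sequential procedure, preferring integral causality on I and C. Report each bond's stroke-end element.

#2 →Sf1  (Sf1 fixes flow; stroke at Sf1)
#4 →J1  (Se1 fixes effort; stroke away)
#0 →J1  (common-f at J1 fixed by 2)
#1 →J1  (J1 flow already set via bond 2)
#3 →J1  (J1 flow already set via bond 2)

β0 stroke at J1
β1 stroke at J1
β2 stroke at Sf1
β3 stroke at J1
β4 stroke at J1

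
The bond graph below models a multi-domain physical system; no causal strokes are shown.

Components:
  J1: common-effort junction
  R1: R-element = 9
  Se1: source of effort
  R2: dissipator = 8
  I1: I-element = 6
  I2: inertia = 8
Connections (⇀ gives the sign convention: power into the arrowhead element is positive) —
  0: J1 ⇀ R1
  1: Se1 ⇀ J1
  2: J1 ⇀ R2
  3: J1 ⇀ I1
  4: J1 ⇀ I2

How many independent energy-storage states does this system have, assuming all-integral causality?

b1 →J1  (Se1 (Se) sets effort on bond)
b0 →R1  (J1: bond 1 brought effort, rest push out)
b2 →R2  (J1 effort already set via bond 1)
b3 →I1  (J1 effort already set via bond 1)
b4 →I2  (J1: bond 1 brought effort, rest push out)

2  (I1, I2 all integral)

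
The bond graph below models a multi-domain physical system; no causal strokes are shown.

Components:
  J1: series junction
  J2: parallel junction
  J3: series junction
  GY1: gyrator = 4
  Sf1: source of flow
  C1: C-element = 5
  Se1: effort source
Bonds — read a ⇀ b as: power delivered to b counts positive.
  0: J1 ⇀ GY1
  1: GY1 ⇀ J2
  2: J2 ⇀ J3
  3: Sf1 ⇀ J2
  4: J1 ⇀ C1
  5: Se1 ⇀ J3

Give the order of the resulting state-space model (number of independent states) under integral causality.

β3 |Sf1  (Sf1: flow source, stroke at near end)
β5 |J3  (Se1 fixes effort; stroke away)
β2 |J2  (only one flow-in slot at J3)
β1 |GY1  (0-jn J2 has e-setter on 2)
β0 |GY1  (GY GY1: same side as bond 1)
β4 |J1  (J1 flow already set via bond 0)

1  (C1 all integral)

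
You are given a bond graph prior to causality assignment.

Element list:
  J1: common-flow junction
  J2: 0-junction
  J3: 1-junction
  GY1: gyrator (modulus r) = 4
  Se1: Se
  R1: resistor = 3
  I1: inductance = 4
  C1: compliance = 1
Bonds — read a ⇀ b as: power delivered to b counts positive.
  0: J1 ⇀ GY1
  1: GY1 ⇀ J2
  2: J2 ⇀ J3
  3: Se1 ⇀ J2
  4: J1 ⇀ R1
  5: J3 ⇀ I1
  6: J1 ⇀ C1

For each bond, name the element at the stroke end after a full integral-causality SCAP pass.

β0 →GY1
β1 →GY1
β2 →J3
β3 →J2
β4 →J1
β5 →I1
β6 →J1

#3 stroke→J2  (Se1 fixes effort; stroke away)
#1 stroke→GY1  (J2: bond 3 brought effort, rest push out)
#2 stroke→J3  (0-jn J2 has e-setter on 3)
#5 stroke→I1  (only one flow-in slot at J3)
#0 stroke→GY1  (through GY1, causality inverts; strokes same side of GY1)
#4 stroke→J1  (common-f at J1 fixed by 0)
#6 stroke→J1  (1-jn J1 has f-setter on 0)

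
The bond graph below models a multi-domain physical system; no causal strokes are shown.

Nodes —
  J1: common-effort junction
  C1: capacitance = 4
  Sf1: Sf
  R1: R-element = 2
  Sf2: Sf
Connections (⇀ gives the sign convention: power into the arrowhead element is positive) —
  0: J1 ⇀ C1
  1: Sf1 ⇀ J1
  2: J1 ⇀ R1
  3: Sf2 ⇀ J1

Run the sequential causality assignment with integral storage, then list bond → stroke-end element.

#0 →J1
#1 →Sf1
#2 →R1
#3 →Sf2

β1 →Sf1  (Sf1 fixes flow; stroke at Sf1)
β3 →Sf2  (Sf2 fixes flow; stroke at Sf2)
β0 →J1  (prefer integral on C1)
β2 →R1  (J1: bond 0 brought effort, rest push out)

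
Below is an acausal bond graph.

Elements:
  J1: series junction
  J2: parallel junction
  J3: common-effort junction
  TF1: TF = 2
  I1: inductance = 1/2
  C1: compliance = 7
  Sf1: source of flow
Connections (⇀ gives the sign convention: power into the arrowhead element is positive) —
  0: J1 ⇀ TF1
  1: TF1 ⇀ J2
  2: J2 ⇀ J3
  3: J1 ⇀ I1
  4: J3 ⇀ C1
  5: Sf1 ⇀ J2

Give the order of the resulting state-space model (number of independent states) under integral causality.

2  (C1, I1 all integral)

β5 |Sf1  (source Sf1 imposes f)
β3 |I1  (I1: I, integral causality)
β0 |J1  (1-jn J1 has f-setter on 3)
β1 |TF1  (TF1 one-in-one-out from 0)
β2 |J2  (J2 needs exactly one e-in)
β4 |J3  (closing 0-jn rule on J3)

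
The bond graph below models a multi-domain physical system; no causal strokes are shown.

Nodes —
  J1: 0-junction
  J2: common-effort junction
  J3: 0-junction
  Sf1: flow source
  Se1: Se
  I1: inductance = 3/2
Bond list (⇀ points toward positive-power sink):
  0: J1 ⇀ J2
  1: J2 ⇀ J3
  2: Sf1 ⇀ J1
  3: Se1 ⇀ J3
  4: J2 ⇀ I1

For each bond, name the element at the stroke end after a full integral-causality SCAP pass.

b0 stroke→J1
b1 stroke→J2
b2 stroke→Sf1
b3 stroke→J3
b4 stroke→I1

#2 stroke at Sf1  (Sf1 (Sf) sets flow on bond)
#3 stroke at J3  (source Se1 imposes e)
#0 stroke at J1  (only one effort-in slot at J1)
#1 stroke at J2  (common-e at J3 fixed by 3)
#4 stroke at I1  (0-jn J2 has e-setter on 1)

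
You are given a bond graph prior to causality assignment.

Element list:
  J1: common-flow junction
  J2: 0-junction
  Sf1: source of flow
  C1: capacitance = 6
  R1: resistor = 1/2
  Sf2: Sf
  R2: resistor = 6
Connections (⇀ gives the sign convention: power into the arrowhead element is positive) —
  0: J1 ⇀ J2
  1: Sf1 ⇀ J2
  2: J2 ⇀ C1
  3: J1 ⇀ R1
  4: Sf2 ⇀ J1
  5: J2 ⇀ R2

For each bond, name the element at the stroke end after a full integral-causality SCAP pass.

#0 stroke at J1
#1 stroke at Sf1
#2 stroke at J2
#3 stroke at J1
#4 stroke at Sf2
#5 stroke at R2

bond 1 →Sf1  (Sf1 fixes flow; stroke at Sf1)
bond 4 →Sf2  (Sf2: flow source, stroke at near end)
bond 0 →J1  (J1: bond 4 brought flow, rest push out)
bond 3 →J1  (1-jn J1 has f-setter on 4)
bond 2 →J2  (C1: C, integral causality)
bond 5 →R2  (0-jn J2 has e-setter on 2)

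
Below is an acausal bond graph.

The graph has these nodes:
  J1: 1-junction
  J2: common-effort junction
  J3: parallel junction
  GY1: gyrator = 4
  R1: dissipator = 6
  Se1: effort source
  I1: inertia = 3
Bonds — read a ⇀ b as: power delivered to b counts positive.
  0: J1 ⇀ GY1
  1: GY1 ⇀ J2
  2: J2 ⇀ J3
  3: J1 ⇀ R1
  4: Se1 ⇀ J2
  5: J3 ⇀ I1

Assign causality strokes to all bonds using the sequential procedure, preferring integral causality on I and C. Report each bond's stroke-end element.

β0 stroke→GY1
β1 stroke→GY1
β2 stroke→J3
β3 stroke→J1
β4 stroke→J2
β5 stroke→I1

bond 4 |J2  (Se1 (Se) sets effort on bond)
bond 1 |GY1  (J2: bond 4 brought effort, rest push out)
bond 2 |J3  (J2: bond 4 brought effort, rest push out)
bond 5 |I1  (J3: bond 2 brought effort, rest push out)
bond 0 |GY1  (GY1 both-in/both-out from 1)
bond 3 |J1  (1-jn J1 has f-setter on 0)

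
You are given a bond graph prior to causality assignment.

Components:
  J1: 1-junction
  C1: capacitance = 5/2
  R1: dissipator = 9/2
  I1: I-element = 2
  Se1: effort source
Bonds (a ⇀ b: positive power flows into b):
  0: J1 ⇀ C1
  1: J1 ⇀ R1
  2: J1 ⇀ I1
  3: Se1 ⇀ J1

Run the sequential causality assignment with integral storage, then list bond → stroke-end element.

bond 3 →J1  (source Se1 imposes e)
bond 0 →J1  (prefer integral on C1)
bond 2 →I1  (I1 outputs flow p/I1)
bond 1 →J1  (J1: bond 2 brought flow, rest push out)

b0 stroke at J1
b1 stroke at J1
b2 stroke at I1
b3 stroke at J1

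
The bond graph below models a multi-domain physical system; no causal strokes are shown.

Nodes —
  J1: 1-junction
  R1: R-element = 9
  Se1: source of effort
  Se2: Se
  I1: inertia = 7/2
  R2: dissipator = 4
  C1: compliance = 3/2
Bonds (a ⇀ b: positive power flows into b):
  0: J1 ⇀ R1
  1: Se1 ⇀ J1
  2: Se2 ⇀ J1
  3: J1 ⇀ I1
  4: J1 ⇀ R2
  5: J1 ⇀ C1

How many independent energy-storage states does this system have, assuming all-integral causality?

β1 stroke at J1  (Se1 (Se) sets effort on bond)
β2 stroke at J1  (source Se2 imposes e)
β3 stroke at I1  (I1: I, integral causality)
β0 stroke at J1  (1-jn J1 has f-setter on 3)
β4 stroke at J1  (J1: bond 3 brought flow, rest push out)
β5 stroke at J1  (J1: bond 3 brought flow, rest push out)

2  (C1, I1 all integral)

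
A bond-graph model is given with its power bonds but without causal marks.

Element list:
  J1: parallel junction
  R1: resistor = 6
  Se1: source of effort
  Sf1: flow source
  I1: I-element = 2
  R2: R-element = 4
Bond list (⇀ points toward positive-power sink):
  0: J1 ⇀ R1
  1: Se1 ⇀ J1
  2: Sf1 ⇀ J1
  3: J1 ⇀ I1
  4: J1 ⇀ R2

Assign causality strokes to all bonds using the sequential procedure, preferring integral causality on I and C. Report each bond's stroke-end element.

b0 →R1
b1 →J1
b2 →Sf1
b3 →I1
b4 →R2

β1 →J1  (source Se1 imposes e)
β2 →Sf1  (Sf1 (Sf) sets flow on bond)
β0 →R1  (common-e at J1 fixed by 1)
β3 →I1  (J1 effort already set via bond 1)
β4 →R2  (J1: bond 1 brought effort, rest push out)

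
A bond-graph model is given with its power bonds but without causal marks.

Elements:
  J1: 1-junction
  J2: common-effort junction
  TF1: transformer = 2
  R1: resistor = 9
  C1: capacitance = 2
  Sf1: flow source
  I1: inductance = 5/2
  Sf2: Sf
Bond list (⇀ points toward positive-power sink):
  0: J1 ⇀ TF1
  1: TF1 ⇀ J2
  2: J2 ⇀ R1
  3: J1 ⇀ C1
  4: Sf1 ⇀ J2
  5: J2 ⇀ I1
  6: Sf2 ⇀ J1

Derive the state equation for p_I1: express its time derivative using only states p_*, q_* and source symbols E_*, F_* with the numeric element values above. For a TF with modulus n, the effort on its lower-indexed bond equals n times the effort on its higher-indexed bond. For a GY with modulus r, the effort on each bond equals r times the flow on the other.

bond 4 |Sf1  (Sf1 fixes flow; stroke at Sf1)
bond 6 |Sf2  (Sf2: flow source, stroke at near end)
bond 0 |J1  (J1: bond 6 brought flow, rest push out)
bond 3 |J1  (J1 flow already set via bond 6)
bond 1 |TF1  (TF1: transformer flips bond 0)
bond 5 |I1  (I1: I, integral causality)
bond 2 |J2  (J2: last free bond brings effort in)

dp_I1/dt = 9*F_Sf1 + 18*F_Sf2 - 18*p_I1/5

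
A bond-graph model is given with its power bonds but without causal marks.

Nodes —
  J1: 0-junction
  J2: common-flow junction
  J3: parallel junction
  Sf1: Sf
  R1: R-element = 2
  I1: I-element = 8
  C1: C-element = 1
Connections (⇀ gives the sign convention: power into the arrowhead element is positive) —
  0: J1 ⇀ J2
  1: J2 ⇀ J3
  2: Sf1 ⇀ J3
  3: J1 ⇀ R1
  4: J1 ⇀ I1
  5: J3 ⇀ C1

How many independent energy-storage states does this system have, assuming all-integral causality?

#2 →Sf1  (Sf1 (Sf) sets flow on bond)
#4 →I1  (prefer integral on I1)
#5 →J3  (C1 outputs effort q/C1)
#1 →J2  (J3: bond 5 brought effort, rest push out)
#0 →J1  (J2: last free bond brings flow in)
#3 →R1  (J1: bond 0 brought effort, rest push out)

2  (C1, I1 all integral)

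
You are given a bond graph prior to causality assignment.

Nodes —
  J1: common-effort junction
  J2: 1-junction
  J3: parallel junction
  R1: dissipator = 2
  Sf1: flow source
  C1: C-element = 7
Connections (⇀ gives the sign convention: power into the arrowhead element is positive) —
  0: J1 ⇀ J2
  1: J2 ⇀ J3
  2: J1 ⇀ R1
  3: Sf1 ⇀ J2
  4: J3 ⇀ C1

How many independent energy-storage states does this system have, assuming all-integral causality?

1  (C1 all integral)

β3 |Sf1  (source Sf1 imposes f)
β0 |J2  (J2: bond 3 brought flow, rest push out)
β1 |J2  (J2: bond 3 brought flow, rest push out)
β4 |J3  (closing 0-jn rule on J3)
β2 |J1  (only one effort-in slot at J1)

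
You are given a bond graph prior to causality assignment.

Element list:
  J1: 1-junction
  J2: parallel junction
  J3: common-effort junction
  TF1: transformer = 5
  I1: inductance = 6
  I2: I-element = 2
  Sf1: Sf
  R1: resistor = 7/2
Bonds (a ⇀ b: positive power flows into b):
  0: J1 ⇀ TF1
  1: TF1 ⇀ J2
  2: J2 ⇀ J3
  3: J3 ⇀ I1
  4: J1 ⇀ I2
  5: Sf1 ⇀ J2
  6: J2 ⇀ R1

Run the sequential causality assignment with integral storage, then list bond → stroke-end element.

bond 0 |J1
bond 1 |TF1
bond 2 |J3
bond 3 |I1
bond 4 |I2
bond 5 |Sf1
bond 6 |J2

bond 5 stroke→Sf1  (Sf1 (Sf) sets flow on bond)
bond 3 stroke→I1  (I1 integral (f out))
bond 2 stroke→J3  (only one effort-in slot at J3)
bond 4 stroke→I2  (I2: I, integral causality)
bond 0 stroke→J1  (J1: bond 4 brought flow, rest push out)
bond 1 stroke→TF1  (TF1 one-in-one-out from 0)
bond 6 stroke→J2  (only one effort-in slot at J2)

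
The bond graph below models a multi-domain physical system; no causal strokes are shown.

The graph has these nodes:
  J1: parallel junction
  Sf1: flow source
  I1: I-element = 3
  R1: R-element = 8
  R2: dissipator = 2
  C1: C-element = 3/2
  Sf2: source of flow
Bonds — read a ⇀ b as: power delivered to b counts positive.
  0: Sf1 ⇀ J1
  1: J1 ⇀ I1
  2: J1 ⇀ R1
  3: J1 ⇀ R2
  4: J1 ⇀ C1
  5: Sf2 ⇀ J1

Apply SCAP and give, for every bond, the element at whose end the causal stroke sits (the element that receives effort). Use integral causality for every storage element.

β0 |Sf1
β1 |I1
β2 |R1
β3 |R2
β4 |J1
β5 |Sf2

#0 →Sf1  (Sf1: flow source, stroke at near end)
#5 →Sf2  (Sf2 fixes flow; stroke at Sf2)
#1 →I1  (I1 outputs flow p/I1)
#4 →J1  (C1 integral (e out))
#2 →R1  (common-e at J1 fixed by 4)
#3 →R2  (common-e at J1 fixed by 4)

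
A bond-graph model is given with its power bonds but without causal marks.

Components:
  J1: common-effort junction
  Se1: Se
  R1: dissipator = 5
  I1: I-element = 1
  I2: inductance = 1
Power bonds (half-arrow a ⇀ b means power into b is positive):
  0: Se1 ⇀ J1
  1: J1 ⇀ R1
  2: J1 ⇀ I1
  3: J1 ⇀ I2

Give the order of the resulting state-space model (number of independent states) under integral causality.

2  (I1, I2 all integral)

b0 →J1  (source Se1 imposes e)
b1 →R1  (common-e at J1 fixed by 0)
b2 →I1  (J1 effort already set via bond 0)
b3 →I2  (0-jn J1 has e-setter on 0)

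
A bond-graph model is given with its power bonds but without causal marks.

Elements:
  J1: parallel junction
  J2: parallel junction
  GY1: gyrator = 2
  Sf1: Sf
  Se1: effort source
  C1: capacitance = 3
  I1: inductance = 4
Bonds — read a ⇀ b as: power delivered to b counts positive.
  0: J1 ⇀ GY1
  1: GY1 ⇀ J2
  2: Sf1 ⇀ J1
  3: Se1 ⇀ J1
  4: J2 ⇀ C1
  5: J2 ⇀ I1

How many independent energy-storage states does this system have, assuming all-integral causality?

b2 →Sf1  (Sf1 (Sf) sets flow on bond)
b3 →J1  (Se1 (Se) sets effort on bond)
b0 →GY1  (J1: bond 3 brought effort, rest push out)
b1 →GY1  (GY1: gyrator matches bond 0)
b4 →J2  (C1 outputs effort q/C1)
b5 →I1  (common-e at J2 fixed by 4)

2  (C1, I1 all integral)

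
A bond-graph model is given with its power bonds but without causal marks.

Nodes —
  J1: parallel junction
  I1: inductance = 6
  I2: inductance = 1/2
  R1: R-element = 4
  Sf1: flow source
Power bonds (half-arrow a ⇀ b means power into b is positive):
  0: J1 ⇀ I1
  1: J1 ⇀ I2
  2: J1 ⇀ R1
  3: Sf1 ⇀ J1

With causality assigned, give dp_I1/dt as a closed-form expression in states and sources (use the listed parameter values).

bond 3 →Sf1  (source Sf1 imposes f)
bond 0 →I1  (I1: I, integral causality)
bond 1 →I2  (I2: I, integral causality)
bond 2 →J1  (only one effort-in slot at J1)

dp_I1/dt = 4*F_Sf1 - 2*p_I1/3 - 8*p_I2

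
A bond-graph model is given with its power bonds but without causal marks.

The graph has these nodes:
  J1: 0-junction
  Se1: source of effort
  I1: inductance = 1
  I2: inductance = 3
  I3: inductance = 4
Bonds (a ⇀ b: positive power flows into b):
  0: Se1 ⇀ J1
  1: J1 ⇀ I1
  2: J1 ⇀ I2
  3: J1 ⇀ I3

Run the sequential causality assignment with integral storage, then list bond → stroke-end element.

b0 stroke at J1  (Se1: effort source, stroke at far end)
b1 stroke at I1  (J1 effort already set via bond 0)
b2 stroke at I2  (common-e at J1 fixed by 0)
b3 stroke at I3  (J1 effort already set via bond 0)

β0 →J1
β1 →I1
β2 →I2
β3 →I3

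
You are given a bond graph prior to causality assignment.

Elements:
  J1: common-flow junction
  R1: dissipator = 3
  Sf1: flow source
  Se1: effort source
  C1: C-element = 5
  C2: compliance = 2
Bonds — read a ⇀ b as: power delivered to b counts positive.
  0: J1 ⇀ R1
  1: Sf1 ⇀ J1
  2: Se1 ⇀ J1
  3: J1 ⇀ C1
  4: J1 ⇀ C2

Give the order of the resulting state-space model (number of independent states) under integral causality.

2  (C1, C2 all integral)

#1 stroke at Sf1  (Sf1: flow source, stroke at near end)
#2 stroke at J1  (Se1 fixes effort; stroke away)
#0 stroke at J1  (J1: bond 1 brought flow, rest push out)
#3 stroke at J1  (1-jn J1 has f-setter on 1)
#4 stroke at J1  (1-jn J1 has f-setter on 1)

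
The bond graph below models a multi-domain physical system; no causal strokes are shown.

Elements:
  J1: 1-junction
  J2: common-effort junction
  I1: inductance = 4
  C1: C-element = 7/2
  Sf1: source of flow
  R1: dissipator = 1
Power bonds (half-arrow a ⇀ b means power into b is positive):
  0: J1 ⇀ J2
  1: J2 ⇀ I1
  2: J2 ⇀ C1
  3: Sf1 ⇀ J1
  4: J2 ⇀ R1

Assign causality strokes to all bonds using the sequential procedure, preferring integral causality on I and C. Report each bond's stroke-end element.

bond 0 |J1
bond 1 |I1
bond 2 |J2
bond 3 |Sf1
bond 4 |R1

b3 stroke at Sf1  (Sf1: flow source, stroke at near end)
b0 stroke at J1  (1-jn J1 has f-setter on 3)
b1 stroke at I1  (I1: I, integral causality)
b2 stroke at J2  (C1: C, integral causality)
b4 stroke at R1  (common-e at J2 fixed by 2)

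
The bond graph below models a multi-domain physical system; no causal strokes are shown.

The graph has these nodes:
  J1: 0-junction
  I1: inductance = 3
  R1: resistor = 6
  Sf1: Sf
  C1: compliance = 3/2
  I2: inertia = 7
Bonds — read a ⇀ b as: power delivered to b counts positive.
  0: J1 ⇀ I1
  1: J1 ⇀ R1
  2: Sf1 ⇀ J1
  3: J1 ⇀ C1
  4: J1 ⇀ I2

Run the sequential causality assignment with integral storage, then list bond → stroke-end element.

β0 stroke→I1
β1 stroke→R1
β2 stroke→Sf1
β3 stroke→J1
β4 stroke→I2

β2 stroke at Sf1  (source Sf1 imposes f)
β0 stroke at I1  (I1: I, integral causality)
β3 stroke at J1  (prefer integral on C1)
β1 stroke at R1  (J1 effort already set via bond 3)
β4 stroke at I2  (0-jn J1 has e-setter on 3)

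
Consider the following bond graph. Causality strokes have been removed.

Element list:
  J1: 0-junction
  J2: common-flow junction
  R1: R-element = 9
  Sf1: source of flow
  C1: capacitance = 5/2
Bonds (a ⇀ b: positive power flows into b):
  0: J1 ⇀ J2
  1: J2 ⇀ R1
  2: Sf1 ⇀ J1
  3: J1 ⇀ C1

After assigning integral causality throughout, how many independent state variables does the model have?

1  (C1 all integral)

b2 →Sf1  (source Sf1 imposes f)
b3 →J1  (C1 outputs effort q/C1)
b0 →J2  (common-e at J1 fixed by 3)
b1 →R1  (only one flow-in slot at J2)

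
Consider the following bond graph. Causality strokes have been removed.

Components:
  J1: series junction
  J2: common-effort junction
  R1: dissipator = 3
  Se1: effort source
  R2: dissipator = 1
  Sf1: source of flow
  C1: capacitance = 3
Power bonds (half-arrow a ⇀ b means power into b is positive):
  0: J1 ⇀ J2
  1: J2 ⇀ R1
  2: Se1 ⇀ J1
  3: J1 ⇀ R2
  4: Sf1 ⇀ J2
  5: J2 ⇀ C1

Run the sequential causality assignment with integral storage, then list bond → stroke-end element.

b2 stroke at J1  (Se1 (Se) sets effort on bond)
b4 stroke at Sf1  (source Sf1 imposes f)
b5 stroke at J2  (C1 outputs effort q/C1)
b0 stroke at J1  (J2 effort already set via bond 5)
b1 stroke at R1  (J2: bond 5 brought effort, rest push out)
b3 stroke at R2  (J1 needs exactly one f-in)

β0 stroke→J1
β1 stroke→R1
β2 stroke→J1
β3 stroke→R2
β4 stroke→Sf1
β5 stroke→J2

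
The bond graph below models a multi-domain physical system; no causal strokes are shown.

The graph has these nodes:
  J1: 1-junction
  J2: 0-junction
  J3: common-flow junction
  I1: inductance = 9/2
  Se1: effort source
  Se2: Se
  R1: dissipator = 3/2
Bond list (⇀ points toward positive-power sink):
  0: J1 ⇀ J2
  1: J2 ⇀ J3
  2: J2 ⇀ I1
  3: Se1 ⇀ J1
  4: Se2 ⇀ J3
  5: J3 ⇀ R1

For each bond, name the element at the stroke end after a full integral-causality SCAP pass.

b0 stroke→J2
b1 stroke→J3
b2 stroke→I1
b3 stroke→J1
b4 stroke→J3
b5 stroke→R1

#3 |J1  (Se1: effort source, stroke at far end)
#4 |J3  (Se2: effort source, stroke at far end)
#0 |J2  (J1 needs exactly one f-in)
#1 |J3  (J2 effort already set via bond 0)
#2 |I1  (common-e at J2 fixed by 0)
#5 |R1  (J3: last free bond brings flow in)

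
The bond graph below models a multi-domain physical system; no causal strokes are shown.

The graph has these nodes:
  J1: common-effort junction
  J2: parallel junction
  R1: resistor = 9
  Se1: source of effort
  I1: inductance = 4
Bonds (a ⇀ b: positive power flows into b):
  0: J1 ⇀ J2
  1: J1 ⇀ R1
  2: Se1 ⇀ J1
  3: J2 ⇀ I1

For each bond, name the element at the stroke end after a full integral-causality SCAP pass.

bond 2 stroke→J1  (Se1: effort source, stroke at far end)
bond 0 stroke→J2  (0-jn J1 has e-setter on 2)
bond 1 stroke→R1  (J1: bond 2 brought effort, rest push out)
bond 3 stroke→I1  (J2: bond 0 brought effort, rest push out)

β0 stroke at J2
β1 stroke at R1
β2 stroke at J1
β3 stroke at I1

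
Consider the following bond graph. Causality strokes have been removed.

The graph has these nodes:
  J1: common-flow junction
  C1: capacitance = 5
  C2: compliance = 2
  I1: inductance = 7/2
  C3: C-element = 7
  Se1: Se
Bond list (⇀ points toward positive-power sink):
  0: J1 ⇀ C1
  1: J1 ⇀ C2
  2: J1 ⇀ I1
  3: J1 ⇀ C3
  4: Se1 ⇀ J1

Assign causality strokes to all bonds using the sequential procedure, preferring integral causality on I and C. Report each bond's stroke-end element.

β4 |J1  (Se1 (Se) sets effort on bond)
β0 |J1  (prefer integral on C1)
β1 |J1  (C2 integral (e out))
β2 |I1  (prefer integral on I1)
β3 |J1  (J1 flow already set via bond 2)

#0 |J1
#1 |J1
#2 |I1
#3 |J1
#4 |J1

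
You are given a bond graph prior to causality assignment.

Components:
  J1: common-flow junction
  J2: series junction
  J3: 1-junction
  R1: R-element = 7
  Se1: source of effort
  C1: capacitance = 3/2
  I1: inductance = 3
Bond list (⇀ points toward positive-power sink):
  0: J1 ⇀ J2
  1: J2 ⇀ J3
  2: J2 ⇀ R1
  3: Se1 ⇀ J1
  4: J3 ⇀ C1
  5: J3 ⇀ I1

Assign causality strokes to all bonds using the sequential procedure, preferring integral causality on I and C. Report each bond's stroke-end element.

β0 →J2
β1 →J3
β2 →J2
β3 →J1
β4 →J3
β5 →I1

bond 3 stroke→J1  (Se1: effort source, stroke at far end)
bond 0 stroke→J2  (J1: last free bond brings flow in)
bond 4 stroke→J3  (C1 integral (e out))
bond 5 stroke→I1  (prefer integral on I1)
bond 1 stroke→J3  (1-jn J3 has f-setter on 5)
bond 2 stroke→J2  (J2 flow already set via bond 1)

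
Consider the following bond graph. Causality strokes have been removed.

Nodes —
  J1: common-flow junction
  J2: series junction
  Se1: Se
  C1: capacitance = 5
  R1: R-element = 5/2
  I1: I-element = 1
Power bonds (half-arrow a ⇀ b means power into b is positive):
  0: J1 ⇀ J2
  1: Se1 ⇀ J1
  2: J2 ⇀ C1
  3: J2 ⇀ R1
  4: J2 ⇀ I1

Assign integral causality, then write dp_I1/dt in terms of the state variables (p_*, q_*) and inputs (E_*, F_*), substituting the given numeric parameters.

β1 stroke→J1  (source Se1 imposes e)
β0 stroke→J2  (J1: last free bond brings flow in)
β2 stroke→J2  (C1 outputs effort q/C1)
β4 stroke→I1  (prefer integral on I1)
β3 stroke→J2  (common-f at J2 fixed by 4)

dp_I1/dt = E_Se1 - 5*p_I1/2 - q_C1/5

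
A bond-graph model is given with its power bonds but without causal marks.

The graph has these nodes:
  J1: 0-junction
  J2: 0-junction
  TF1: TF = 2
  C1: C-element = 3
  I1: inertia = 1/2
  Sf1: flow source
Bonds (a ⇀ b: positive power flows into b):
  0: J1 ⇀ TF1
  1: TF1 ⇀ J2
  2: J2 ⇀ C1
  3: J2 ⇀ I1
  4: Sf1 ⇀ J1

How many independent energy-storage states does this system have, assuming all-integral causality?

β4 →Sf1  (Sf1 fixes flow; stroke at Sf1)
β0 →J1  (J1 needs exactly one e-in)
β1 →TF1  (TF TF1: opposite of bond 0)
β2 →J2  (prefer integral on C1)
β3 →I1  (0-jn J2 has e-setter on 2)

2  (C1, I1 all integral)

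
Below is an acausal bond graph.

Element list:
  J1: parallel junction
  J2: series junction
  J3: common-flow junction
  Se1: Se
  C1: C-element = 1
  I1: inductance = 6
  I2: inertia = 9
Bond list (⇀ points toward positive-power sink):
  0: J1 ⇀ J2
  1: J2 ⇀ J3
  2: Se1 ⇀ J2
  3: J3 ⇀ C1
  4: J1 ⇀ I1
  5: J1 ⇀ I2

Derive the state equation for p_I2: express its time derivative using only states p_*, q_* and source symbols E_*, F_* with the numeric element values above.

β2 |J2  (Se1 fixes effort; stroke away)
β3 |J3  (C1 integral (e out))
β1 |J2  (J3: last free bond brings flow in)
β0 |J1  (only one flow-in slot at J2)
β4 |I1  (J1 effort already set via bond 0)
β5 |I2  (J1: bond 0 brought effort, rest push out)

dp_I2/dt = -E_Se1 + q_C1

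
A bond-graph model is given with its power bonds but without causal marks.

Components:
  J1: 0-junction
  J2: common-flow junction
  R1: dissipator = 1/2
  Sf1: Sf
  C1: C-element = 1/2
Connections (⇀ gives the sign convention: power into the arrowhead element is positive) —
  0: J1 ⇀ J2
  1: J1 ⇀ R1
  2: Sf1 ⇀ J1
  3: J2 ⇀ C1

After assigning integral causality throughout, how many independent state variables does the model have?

#2 →Sf1  (Sf1 fixes flow; stroke at Sf1)
#3 →J2  (C1 integral (e out))
#0 →J1  (only one flow-in slot at J2)
#1 →R1  (J1: bond 0 brought effort, rest push out)

1  (C1 all integral)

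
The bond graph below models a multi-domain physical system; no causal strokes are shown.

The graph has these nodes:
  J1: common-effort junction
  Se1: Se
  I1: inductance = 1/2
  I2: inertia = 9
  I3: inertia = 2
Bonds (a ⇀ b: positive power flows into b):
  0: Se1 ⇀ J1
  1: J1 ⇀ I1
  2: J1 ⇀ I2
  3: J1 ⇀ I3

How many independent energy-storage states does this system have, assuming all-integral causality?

3  (I1, I2, I3 all integral)

β0 stroke→J1  (Se1 fixes effort; stroke away)
β1 stroke→I1  (J1: bond 0 brought effort, rest push out)
β2 stroke→I2  (common-e at J1 fixed by 0)
β3 stroke→I3  (J1: bond 0 brought effort, rest push out)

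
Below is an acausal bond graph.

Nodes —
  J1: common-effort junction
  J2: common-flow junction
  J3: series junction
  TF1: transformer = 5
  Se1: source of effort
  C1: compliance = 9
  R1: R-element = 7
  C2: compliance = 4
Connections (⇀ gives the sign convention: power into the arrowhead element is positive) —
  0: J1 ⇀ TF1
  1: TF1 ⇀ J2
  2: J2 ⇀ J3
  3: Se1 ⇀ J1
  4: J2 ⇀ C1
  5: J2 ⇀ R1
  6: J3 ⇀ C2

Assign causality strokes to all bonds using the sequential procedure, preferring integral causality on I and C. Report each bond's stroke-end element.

β3 |J1  (Se1: effort source, stroke at far end)
β0 |TF1  (J1: bond 3 brought effort, rest push out)
β1 |J2  (through TF1, causality passes straight; one stroke at TF1)
β4 |J2  (C1 integral (e out))
β6 |J3  (C2: C, integral causality)
β2 |J2  (only one flow-in slot at J3)
β5 |R1  (J2 needs exactly one f-in)

bond 0 |TF1
bond 1 |J2
bond 2 |J2
bond 3 |J1
bond 4 |J2
bond 5 |R1
bond 6 |J3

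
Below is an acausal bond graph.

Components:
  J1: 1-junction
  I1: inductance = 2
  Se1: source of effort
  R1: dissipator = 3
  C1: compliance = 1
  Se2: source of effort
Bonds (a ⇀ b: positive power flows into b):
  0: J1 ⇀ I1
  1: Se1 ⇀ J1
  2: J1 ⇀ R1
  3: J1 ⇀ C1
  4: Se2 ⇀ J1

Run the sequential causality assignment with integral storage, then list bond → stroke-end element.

β1 stroke at J1  (source Se1 imposes e)
β4 stroke at J1  (Se2 fixes effort; stroke away)
β0 stroke at I1  (I1 integral (f out))
β2 stroke at J1  (J1: bond 0 brought flow, rest push out)
β3 stroke at J1  (1-jn J1 has f-setter on 0)

β0 stroke at I1
β1 stroke at J1
β2 stroke at J1
β3 stroke at J1
β4 stroke at J1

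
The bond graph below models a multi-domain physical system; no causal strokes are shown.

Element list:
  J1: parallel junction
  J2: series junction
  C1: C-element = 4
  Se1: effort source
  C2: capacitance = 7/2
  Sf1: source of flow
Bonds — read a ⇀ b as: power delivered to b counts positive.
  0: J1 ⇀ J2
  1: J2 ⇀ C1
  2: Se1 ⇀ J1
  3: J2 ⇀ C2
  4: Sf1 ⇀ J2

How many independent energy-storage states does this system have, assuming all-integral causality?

b2 →J1  (Se1 fixes effort; stroke away)
b4 →Sf1  (source Sf1 imposes f)
b0 →J2  (J1 effort already set via bond 2)
b1 →J2  (J2: bond 4 brought flow, rest push out)
b3 →J2  (J2 flow already set via bond 4)

2  (C1, C2 all integral)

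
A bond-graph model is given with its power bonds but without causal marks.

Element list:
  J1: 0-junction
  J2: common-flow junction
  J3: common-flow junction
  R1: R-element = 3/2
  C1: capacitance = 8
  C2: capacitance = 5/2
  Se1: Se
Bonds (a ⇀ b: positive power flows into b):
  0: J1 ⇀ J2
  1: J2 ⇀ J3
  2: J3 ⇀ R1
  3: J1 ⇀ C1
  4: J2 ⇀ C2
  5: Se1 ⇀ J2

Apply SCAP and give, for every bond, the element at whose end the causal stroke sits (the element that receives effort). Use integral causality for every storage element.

bond 0 stroke→J2
bond 1 stroke→J3
bond 2 stroke→R1
bond 3 stroke→J1
bond 4 stroke→J2
bond 5 stroke→J2

bond 5 stroke at J2  (Se1 (Se) sets effort on bond)
bond 3 stroke at J1  (C1 outputs effort q/C1)
bond 0 stroke at J2  (0-jn J1 has e-setter on 3)
bond 4 stroke at J2  (C2 outputs effort q/C2)
bond 1 stroke at J3  (J2 needs exactly one f-in)
bond 2 stroke at R1  (closing 1-jn rule on J3)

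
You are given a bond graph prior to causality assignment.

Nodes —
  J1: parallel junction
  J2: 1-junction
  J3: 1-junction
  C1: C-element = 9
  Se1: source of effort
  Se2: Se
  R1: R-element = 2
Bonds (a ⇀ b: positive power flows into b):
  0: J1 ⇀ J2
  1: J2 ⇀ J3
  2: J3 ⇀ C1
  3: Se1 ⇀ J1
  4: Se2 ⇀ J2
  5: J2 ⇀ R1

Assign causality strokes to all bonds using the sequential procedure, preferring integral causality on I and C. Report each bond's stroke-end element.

β0 stroke→J2
β1 stroke→J2
β2 stroke→J3
β3 stroke→J1
β4 stroke→J2
β5 stroke→R1

β3 stroke→J1  (Se1 (Se) sets effort on bond)
β4 stroke→J2  (Se2: effort source, stroke at far end)
β0 stroke→J2  (J1: bond 3 brought effort, rest push out)
β2 stroke→J3  (prefer integral on C1)
β1 stroke→J2  (J3: last free bond brings flow in)
β5 stroke→R1  (J2: last free bond brings flow in)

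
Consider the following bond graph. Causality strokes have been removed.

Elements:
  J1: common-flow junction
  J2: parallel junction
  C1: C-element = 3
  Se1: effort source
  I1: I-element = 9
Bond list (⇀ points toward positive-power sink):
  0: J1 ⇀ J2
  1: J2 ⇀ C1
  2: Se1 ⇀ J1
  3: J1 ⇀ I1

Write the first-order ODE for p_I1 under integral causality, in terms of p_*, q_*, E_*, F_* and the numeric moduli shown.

dp_I1/dt = E_Se1 - q_C1/3

bond 2 |J1  (Se1 (Se) sets effort on bond)
bond 1 |J2  (C1 integral (e out))
bond 0 |J1  (0-jn J2 has e-setter on 1)
bond 3 |I1  (J1: last free bond brings flow in)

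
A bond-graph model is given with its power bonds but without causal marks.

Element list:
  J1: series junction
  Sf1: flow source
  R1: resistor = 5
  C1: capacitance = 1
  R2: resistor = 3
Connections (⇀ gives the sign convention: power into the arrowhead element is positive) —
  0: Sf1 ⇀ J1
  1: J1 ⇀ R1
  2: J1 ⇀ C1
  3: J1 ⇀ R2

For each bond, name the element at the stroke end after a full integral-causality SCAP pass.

bond 0 stroke→Sf1  (Sf1: flow source, stroke at near end)
bond 1 stroke→J1  (J1 flow already set via bond 0)
bond 2 stroke→J1  (J1 flow already set via bond 0)
bond 3 stroke→J1  (J1 flow already set via bond 0)

#0 stroke→Sf1
#1 stroke→J1
#2 stroke→J1
#3 stroke→J1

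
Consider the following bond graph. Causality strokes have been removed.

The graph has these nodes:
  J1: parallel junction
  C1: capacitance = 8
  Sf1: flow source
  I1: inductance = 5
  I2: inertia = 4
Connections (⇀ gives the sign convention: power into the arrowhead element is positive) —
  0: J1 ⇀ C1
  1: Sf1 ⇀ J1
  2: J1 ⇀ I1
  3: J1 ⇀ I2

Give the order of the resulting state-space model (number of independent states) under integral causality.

3  (C1, I1, I2 all integral)

#1 →Sf1  (source Sf1 imposes f)
#0 →J1  (C1 integral (e out))
#2 →I1  (0-jn J1 has e-setter on 0)
#3 →I2  (common-e at J1 fixed by 0)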